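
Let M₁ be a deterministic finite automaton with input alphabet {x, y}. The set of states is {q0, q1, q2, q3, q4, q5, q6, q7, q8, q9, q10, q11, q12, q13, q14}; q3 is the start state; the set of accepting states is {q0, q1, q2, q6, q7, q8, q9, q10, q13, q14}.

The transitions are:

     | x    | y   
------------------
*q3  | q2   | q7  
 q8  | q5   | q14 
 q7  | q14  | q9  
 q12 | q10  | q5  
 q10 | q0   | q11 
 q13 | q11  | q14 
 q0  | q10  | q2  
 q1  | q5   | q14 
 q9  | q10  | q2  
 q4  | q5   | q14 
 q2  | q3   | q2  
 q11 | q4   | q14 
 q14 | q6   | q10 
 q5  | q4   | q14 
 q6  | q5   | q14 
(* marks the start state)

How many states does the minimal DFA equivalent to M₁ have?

8

States {q1,q8,q12,q13} cannot be reached from the start state, so discard them.
Initial partition by acceptance: {q0,q2,q6,q7,q9,q10,q14} | {q3,q4,q5,q11}.
Refine {q0,q2,q6,q7,q9,q10,q14} on symbol x: members go to different blocks, giving {q0,q7,q9,q10,q14} and {q2,q6}.
Split {q0,q7,q9,q10,q14} by δ(·,x) → {q0,q7,q9,q10} and {q14}.
Refine {q0,q7,q9,q10} on symbol x: members go to different blocks, giving {q0,q9,q10} and {q7}.
Split {q0,q9,q10} by δ(·,y) → {q0,q9} and {q10}.
Refine {q3,q4,q5,q11} on symbol x: members go to different blocks, giving {q4,q5,q11} and {q3}.
On input x, block {q2,q6} splits into {q2} and {q6}.
The partition is now stable with 8 blocks: {q0,q9} | {q4,q5,q11} | {q2} | {q14} | {q7} | {q10} | {q3} | {q6}.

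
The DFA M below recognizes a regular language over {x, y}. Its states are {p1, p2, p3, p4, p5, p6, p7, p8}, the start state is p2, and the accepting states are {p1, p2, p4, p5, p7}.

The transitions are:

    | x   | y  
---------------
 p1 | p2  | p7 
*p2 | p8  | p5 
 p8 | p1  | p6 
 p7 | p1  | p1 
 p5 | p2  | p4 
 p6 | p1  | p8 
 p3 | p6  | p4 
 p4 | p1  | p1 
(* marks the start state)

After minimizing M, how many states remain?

4

Reachable states from the start: {p1,p2,p4,p5,p6,p7,p8}. Unreachable: {p3} — drop them.
Initial partition by acceptance: {p1,p2,p4,p5,p7} | {p6,p8}.
On input x, block {p1,p2,p4,p5,p7} splits into {p1,p4,p5,p7} and {p2}.
On input x, block {p1,p4,p5,p7} splits into {p1,p5} and {p4,p7}.
The partition is now stable with 4 blocks: {p1,p5} | {p6,p8} | {p2} | {p4,p7}.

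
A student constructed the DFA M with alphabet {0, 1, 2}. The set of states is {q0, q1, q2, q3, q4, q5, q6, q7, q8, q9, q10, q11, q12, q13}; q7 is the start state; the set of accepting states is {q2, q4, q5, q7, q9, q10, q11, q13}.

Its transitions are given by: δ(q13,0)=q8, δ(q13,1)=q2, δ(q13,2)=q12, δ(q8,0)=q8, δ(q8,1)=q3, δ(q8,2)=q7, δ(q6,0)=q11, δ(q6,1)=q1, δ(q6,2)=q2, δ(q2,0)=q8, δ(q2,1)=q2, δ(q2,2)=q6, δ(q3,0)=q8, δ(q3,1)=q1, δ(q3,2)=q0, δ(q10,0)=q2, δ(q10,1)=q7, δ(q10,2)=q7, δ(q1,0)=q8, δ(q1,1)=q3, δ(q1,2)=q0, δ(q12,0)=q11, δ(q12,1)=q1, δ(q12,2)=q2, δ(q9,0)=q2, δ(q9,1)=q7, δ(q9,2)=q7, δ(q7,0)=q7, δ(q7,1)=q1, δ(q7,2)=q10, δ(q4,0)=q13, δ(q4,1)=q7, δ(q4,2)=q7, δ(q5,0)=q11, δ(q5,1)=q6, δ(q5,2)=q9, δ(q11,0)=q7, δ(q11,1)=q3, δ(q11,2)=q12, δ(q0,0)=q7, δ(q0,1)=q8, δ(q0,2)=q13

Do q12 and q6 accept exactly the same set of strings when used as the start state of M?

Yes

States {q4,q5,q9} cannot be reached from the start state, so discard them.
Initial partition by acceptance: {q2,q7,q10,q11,q13} | {q0,q1,q3,q6,q8,q12}.
On input 0, block {q2,q7,q10,q11,q13} splits into {q7,q10,q11} and {q2,q13}.
Split {q7,q10,q11} by δ(·,0) → {q7,q11} and {q10}.
Refine {q7,q11} on symbol 2: members go to different blocks, giving {q7} and {q11}.
Refine {q0,q1,q3,q6,q8,q12} on symbol 0: members go to different blocks, giving {q1,q3,q8} and {q6,q12} and {q0}.
Refine {q1,q3,q8} on symbol 2: members go to different blocks, giving {q1,q3} and {q8}.
Stable partition: {q7} | {q1,q3} | {q2,q13} | {q10} | {q11} | {q6,q12} | {q0} | {q8} — 8 equivalence classes.
q12 and q6 lie in the same block of the stable partition, so they are equivalent — no string distinguishes them.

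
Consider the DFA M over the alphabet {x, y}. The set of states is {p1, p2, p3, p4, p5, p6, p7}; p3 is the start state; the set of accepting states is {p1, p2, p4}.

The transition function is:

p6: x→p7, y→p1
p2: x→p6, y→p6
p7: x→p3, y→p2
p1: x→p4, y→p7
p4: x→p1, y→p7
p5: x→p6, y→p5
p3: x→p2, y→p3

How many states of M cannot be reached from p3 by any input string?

1

BFS from p3 reaches {p1, p2, p3, p4, p6, p7}; the 1 state(s) p5 are never visited.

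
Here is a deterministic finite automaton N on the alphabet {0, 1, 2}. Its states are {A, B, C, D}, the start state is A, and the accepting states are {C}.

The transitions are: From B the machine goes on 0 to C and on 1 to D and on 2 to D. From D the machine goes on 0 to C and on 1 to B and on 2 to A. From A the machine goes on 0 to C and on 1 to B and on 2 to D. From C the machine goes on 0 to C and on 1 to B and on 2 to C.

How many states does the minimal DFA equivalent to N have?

2

All states are reachable from the start state.
Start with accepting vs non-accepting: {C} | {A,B,D}.
Stable partition: {C} | {A,B,D} — 2 equivalence classes.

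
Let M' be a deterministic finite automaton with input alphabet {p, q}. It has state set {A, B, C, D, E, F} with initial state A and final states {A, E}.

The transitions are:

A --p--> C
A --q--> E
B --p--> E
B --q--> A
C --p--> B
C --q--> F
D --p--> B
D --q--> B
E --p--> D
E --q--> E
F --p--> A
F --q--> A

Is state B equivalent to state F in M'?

Every state is reachable, so we keep all 6.
Initial partition by acceptance: {A,E} | {B,C,D,F}.
Split {B,C,D,F} by δ(·,p) → {B,F} and {C,D}.
No further refinement is possible. Final partition (3 blocks): {A,E} | {B,F} | {C,D}.
B and F lie in the same block of the stable partition, so they are equivalent — no string distinguishes them.

Yes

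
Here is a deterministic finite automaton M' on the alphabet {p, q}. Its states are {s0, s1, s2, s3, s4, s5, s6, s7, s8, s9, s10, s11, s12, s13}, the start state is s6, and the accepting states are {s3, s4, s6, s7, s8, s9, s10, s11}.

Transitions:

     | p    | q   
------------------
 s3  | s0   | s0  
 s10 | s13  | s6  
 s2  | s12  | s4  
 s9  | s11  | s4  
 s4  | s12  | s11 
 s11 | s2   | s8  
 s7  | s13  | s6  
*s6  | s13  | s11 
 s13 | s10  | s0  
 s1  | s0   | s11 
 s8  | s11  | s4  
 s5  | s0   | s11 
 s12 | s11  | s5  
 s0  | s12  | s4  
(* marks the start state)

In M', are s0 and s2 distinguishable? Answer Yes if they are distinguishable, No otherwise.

No

First remove the unreachable states {s1,s3,s7,s9}; 10 states remain.
P0 = {s4,s6,s8,s10,s11} | {s0,s2,s5,s12,s13}.
On input p, block {s4,s6,s8,s10,s11} splits into {s4,s6,s10,s11} and {s8}.
Refine {s4,s6,s10,s11} on symbol q: members go to different blocks, giving {s4,s6,s10} and {s11}.
Split {s4,s6,s10} by δ(·,q) → {s4,s6} and {s10}.
Refine {s0,s2,s5,s12,s13} on symbol p: members go to different blocks, giving {s0,s2,s5} and {s12} and {s13}.
Refine {s4,s6} on symbol p: members go to different blocks, giving {s4} and {s6}.
On input p, block {s0,s2,s5} splits into {s0,s2} and {s5}.
The partition is now stable with 9 blocks: {s4} | {s0,s2} | {s8} | {s11} | {s10} | {s12} | {s13} | {s6} | {s5}.
s0 and s2 lie in the same block of the stable partition, so they are equivalent — no string distinguishes them.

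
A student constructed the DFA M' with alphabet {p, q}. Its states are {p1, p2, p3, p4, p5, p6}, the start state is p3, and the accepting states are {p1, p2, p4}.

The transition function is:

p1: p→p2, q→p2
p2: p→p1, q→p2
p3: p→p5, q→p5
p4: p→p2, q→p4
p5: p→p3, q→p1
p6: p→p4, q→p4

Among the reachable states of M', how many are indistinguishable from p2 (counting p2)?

2

Reachable states from the start: {p1,p2,p3,p5}. Unreachable: {p4,p6} — drop them.
Start with accepting vs non-accepting: {p1,p2} | {p3,p5}.
Split {p3,p5} by δ(·,q) → {p3} and {p5}.
The partition is now stable with 3 blocks: {p1,p2} | {p3} | {p5}.
State p2 belongs to the block {p1,p2}, which has 2 states.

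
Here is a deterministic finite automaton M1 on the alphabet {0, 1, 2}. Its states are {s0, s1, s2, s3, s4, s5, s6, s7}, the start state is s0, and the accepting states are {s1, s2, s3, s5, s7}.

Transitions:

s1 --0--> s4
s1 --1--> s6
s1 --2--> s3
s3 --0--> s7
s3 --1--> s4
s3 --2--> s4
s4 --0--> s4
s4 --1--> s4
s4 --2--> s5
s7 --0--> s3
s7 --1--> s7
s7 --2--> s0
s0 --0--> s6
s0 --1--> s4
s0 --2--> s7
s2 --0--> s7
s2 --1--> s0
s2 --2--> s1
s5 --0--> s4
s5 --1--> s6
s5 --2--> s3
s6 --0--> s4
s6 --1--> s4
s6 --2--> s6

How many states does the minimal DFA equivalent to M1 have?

Reachable states from the start: {s0,s3,s4,s5,s6,s7}. Unreachable: {s1,s2} — drop them.
Start with accepting vs non-accepting: {s3,s5,s7} | {s0,s4,s6}.
On input 0, block {s3,s5,s7} splits into {s3,s7} and {s5}.
On input 1, block {s3,s7} splits into {s3} and {s7}.
On input 2, block {s0,s4,s6} splits into {s0} and {s4} and {s6}.
Stable partition: {s3} | {s0} | {s5} | {s7} | {s4} | {s6} — 6 equivalence classes.

6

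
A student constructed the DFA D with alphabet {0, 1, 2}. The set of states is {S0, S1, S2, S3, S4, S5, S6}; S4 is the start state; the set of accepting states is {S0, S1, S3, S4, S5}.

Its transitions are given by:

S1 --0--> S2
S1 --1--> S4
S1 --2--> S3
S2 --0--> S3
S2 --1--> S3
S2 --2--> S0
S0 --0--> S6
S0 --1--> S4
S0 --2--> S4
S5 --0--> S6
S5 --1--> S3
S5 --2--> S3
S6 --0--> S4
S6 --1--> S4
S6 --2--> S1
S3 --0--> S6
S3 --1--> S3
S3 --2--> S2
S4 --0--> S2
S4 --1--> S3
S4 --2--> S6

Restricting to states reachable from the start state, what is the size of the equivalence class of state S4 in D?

Reachable states from the start: {S0,S1,S2,S3,S4,S6}. Unreachable: {S5} — drop them.
P0 = {S0,S1,S3,S4} | {S2,S6}.
Split {S0,S1,S3,S4} by δ(·,2) → {S0,S1} and {S3,S4}.
The partition is now stable with 3 blocks: {S0,S1} | {S2,S6} | {S3,S4}.
State S4 belongs to the block {S3,S4}, which has 2 states.

2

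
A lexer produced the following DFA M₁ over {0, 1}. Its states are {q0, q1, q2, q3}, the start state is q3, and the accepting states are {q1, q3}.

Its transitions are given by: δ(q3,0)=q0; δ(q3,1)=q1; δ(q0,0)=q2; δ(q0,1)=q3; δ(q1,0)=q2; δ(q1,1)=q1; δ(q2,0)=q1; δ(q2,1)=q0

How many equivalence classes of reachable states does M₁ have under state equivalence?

Every state is reachable, so we keep all 4.
P0 = {q1,q3} | {q0,q2}.
Split {q0,q2} by δ(·,0) → {q0} and {q2}.
Refine {q1,q3} on symbol 0: members go to different blocks, giving {q1} and {q3}.
The partition is now stable with 4 blocks: {q1} | {q0} | {q2} | {q3}.

4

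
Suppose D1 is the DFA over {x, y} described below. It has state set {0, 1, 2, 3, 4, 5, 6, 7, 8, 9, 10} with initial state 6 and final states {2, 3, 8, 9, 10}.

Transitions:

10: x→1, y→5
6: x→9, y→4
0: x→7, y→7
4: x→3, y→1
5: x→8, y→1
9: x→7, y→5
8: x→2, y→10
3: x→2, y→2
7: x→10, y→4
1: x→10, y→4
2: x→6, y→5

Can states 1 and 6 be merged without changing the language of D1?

First remove the unreachable states {0}; 10 states remain.
Initial partition by acceptance: {2,3,8,9,10} | {1,4,5,6,7}.
Refine {2,3,8,9,10} on symbol x: members go to different blocks, giving {2,9,10} and {3,8}.
Refine {1,4,5,6,7} on symbol x: members go to different blocks, giving {1,6,7} and {4,5}.
Stable partition: {2,9,10} | {1,6,7} | {3,8} | {4,5} — 4 equivalence classes.
1 and 6 lie in the same block of the stable partition, so they are equivalent — no string distinguishes them.

Yes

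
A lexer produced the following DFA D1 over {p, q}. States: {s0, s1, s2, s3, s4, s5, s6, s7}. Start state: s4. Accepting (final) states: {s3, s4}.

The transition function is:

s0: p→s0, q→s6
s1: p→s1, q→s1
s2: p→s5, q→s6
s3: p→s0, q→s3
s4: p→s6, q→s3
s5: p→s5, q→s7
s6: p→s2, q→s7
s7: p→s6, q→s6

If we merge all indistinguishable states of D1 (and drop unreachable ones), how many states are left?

First remove the unreachable states {s1}; 7 states remain.
Start with accepting vs non-accepting: {s3,s4} | {s0,s2,s5,s6,s7}.
Stable partition: {s3,s4} | {s0,s2,s5,s6,s7} — 2 equivalence classes.

2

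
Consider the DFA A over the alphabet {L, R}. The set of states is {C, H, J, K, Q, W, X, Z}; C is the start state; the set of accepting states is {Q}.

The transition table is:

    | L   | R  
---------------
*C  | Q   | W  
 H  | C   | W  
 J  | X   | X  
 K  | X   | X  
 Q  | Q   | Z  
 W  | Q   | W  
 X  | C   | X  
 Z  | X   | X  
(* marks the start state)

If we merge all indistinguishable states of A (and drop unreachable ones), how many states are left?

4

First remove the unreachable states {H,J,K}; 5 states remain.
Start with accepting vs non-accepting: {Q} | {C,W,X,Z}.
On input L, block {C,W,X,Z} splits into {C,W} and {X,Z}.
Split {X,Z} by δ(·,L) → {Z} and {X}.
No further refinement is possible. Final partition (4 blocks): {Q} | {C,W} | {Z} | {X}.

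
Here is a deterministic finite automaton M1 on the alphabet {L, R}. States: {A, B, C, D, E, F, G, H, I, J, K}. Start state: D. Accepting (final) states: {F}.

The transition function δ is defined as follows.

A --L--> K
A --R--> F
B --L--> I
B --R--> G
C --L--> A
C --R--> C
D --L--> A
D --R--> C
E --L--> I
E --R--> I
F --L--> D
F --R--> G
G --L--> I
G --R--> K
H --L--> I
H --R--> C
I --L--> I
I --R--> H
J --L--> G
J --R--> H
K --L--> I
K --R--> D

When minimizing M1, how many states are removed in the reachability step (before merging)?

No path from D leads to B, E, J; the other 8 states are all reachable.

3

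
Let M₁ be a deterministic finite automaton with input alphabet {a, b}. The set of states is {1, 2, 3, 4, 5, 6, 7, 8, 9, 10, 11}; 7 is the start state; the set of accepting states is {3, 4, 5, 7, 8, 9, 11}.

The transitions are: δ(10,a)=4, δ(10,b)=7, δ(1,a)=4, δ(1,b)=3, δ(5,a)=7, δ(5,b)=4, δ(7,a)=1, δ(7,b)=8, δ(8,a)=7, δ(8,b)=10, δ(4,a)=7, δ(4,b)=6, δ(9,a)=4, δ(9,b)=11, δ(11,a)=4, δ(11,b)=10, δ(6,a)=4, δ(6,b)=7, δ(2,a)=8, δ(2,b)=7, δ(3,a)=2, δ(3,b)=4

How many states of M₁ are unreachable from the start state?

3

No path from 7 leads to 5, 9, 11; the other 8 states are all reachable.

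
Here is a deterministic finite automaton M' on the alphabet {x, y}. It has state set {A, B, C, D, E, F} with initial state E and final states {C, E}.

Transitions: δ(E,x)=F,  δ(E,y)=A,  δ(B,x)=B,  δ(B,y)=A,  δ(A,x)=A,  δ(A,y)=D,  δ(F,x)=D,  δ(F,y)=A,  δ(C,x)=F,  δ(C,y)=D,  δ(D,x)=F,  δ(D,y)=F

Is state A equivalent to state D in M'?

Yes

States {B,C} cannot be reached from the start state, so discard them.
Initial partition by acceptance: {E} | {A,D,F}.
No further refinement is possible. Final partition (2 blocks): {E} | {A,D,F}.
A and D lie in the same block of the stable partition, so they are equivalent — no string distinguishes them.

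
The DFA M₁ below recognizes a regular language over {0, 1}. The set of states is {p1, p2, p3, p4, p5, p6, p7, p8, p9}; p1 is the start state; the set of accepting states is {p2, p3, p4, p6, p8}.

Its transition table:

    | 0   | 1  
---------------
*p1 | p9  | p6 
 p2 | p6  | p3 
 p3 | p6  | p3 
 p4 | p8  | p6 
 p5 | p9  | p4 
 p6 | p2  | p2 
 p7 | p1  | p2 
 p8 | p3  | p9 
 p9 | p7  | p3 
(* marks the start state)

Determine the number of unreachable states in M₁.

No path from p1 leads to p4, p5, p8; the other 6 states are all reachable.

3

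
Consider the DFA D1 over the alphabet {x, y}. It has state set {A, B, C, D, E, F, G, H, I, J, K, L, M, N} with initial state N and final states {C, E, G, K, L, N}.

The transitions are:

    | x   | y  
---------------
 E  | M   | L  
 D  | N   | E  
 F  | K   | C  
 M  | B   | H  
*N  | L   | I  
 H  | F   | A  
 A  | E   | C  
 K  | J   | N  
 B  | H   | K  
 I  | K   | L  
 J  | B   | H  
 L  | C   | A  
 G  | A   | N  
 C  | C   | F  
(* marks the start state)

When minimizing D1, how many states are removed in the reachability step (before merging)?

No path from N leads to D, G; the other 12 states are all reachable.

2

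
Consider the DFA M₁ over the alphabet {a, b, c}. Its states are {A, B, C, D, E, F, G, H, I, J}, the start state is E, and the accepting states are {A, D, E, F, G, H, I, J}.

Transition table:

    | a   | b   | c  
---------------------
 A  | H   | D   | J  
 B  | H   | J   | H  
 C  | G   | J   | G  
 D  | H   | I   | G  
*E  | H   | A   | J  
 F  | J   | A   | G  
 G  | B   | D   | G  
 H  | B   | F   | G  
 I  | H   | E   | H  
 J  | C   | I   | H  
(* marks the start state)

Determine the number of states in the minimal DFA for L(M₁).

3

All states are reachable from the start state.
Start with accepting vs non-accepting: {A,D,E,F,G,H,I,J} | {B,C}.
On input a, block {A,D,E,F,G,H,I,J} splits into {A,D,E,F,I} and {G,H,J}.
No further refinement is possible. Final partition (3 blocks): {A,D,E,F,I} | {B,C} | {G,H,J}.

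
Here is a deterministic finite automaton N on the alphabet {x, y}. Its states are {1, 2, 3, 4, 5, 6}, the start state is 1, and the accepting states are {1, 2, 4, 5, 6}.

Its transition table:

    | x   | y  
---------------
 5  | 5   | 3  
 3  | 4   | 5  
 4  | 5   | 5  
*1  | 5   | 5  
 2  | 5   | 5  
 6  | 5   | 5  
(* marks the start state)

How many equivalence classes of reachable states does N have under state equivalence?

Reachable states from the start: {1,3,4,5}. Unreachable: {2,6} — drop them.
P0 = {1,4,5} | {3}.
Refine {1,4,5} on symbol y: members go to different blocks, giving {1,4} and {5}.
Stable partition: {1,4} | {3} | {5} — 3 equivalence classes.

3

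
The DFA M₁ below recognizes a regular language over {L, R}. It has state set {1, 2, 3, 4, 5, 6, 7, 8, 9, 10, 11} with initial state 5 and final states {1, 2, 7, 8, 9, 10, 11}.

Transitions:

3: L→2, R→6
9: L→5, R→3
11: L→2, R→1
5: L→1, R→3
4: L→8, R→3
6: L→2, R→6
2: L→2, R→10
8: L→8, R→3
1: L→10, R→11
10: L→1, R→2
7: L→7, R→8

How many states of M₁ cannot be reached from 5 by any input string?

BFS from 5 reaches {1, 2, 3, 5, 6, 10, 11}; the 4 state(s) 4, 7, 8, 9 are never visited.

4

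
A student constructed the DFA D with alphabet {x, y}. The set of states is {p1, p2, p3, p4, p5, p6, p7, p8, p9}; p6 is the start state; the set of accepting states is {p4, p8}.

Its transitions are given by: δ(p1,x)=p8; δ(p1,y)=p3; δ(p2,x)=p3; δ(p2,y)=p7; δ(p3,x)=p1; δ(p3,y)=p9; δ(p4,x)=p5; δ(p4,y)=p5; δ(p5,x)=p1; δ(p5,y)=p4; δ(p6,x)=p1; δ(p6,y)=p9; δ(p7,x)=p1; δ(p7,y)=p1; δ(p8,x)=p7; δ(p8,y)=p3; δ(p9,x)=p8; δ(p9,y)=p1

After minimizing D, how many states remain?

5

First remove the unreachable states {p2,p4,p5}; 6 states remain.
Start with accepting vs non-accepting: {p8} | {p1,p3,p6,p7,p9}.
Split {p1,p3,p6,p7,p9} by δ(·,x) → {p3,p6,p7} and {p1,p9}.
On input y, block {p1,p9} splits into {p1} and {p9}.
On input y, block {p3,p6,p7} splits into {p3,p6} and {p7}.
Stable partition: {p8} | {p3,p6} | {p1} | {p9} | {p7} — 5 equivalence classes.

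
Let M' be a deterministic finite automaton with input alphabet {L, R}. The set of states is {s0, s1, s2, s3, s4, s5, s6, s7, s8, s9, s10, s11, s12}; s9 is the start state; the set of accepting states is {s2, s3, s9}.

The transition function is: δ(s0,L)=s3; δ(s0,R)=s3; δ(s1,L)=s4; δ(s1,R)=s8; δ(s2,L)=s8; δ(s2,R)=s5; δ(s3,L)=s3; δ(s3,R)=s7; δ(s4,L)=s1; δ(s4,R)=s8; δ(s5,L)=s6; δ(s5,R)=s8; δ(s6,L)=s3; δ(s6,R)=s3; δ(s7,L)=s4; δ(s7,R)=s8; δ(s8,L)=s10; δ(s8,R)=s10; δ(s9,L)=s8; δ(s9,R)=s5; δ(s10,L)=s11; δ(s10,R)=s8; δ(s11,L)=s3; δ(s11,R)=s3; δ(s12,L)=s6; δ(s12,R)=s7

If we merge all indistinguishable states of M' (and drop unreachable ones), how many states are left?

Reachable states from the start: {s1,s3,s4,s5,s6,s7,s8,s9,s10,s11}. Unreachable: {s0,s2,s12} — drop them.
Start with accepting vs non-accepting: {s3,s9} | {s1,s4,s5,s6,s7,s8,s10,s11}.
Refine {s3,s9} on symbol L: members go to different blocks, giving {s3} and {s9}.
Split {s1,s4,s5,s6,s7,s8,s10,s11} by δ(·,L) → {s1,s4,s5,s7,s8,s10} and {s6,s11}.
On input L, block {s1,s4,s5,s7,s8,s10} splits into {s1,s4,s7,s8} and {s5,s10}.
Refine {s1,s4,s7,s8} on symbol L: members go to different blocks, giving {s1,s4,s7} and {s8}.
Stable partition: {s3} | {s1,s4,s7} | {s9} | {s6,s11} | {s5,s10} | {s8} — 6 equivalence classes.

6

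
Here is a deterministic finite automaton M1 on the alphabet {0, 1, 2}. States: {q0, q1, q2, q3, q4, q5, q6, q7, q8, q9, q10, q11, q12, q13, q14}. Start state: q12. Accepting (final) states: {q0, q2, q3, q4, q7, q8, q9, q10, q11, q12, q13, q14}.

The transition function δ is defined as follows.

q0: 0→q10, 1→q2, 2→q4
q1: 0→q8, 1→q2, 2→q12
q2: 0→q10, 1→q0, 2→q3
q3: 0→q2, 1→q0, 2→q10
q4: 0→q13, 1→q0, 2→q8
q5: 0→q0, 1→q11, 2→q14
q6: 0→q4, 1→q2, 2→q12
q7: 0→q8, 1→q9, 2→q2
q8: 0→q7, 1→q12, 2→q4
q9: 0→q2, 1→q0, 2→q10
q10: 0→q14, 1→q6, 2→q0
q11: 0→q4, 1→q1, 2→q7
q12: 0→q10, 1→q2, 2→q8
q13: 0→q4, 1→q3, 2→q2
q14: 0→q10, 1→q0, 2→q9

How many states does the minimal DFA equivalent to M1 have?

7

States {q1,q5,q11} cannot be reached from the start state, so discard them.
P0 = {q0,q2,q3,q4,q7,q8,q9,q10,q12,q13,q14} | {q6}.
On input 1, block {q0,q2,q3,q4,q7,q8,q9,q10,q12,q13,q14} splits into {q0,q2,q3,q4,q7,q8,q9,q12,q13,q14} and {q10}.
Split {q0,q2,q3,q4,q7,q8,q9,q12,q13,q14} by δ(·,0) → {q3,q4,q7,q8,q9,q13} and {q0,q2,q12,q14}.
Split {q3,q4,q7,q8,q9,q13} by δ(·,0) → {q4,q7,q8,q13} and {q3,q9}.
On input 1, block {q4,q7,q8,q13} splits into {q4,q8} and {q7,q13}.
On input 2, block {q0,q2,q12,q14} splits into {q0,q12} and {q2,q14}.
The partition is now stable with 7 blocks: {q4,q8} | {q6} | {q10} | {q0,q12} | {q3,q9} | {q7,q13} | {q2,q14}.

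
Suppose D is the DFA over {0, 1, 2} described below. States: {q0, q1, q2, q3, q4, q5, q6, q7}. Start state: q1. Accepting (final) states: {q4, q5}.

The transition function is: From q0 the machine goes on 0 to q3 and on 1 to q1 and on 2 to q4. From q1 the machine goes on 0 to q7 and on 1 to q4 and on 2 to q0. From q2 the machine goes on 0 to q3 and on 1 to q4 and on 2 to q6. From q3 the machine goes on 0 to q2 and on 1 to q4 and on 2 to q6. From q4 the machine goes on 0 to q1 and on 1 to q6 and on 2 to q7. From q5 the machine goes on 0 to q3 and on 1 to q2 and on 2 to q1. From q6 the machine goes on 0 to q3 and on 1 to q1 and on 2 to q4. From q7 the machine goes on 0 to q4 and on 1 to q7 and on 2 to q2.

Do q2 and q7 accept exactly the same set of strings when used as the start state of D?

States {q5} cannot be reached from the start state, so discard them.
Start with accepting vs non-accepting: {q4} | {q0,q1,q2,q3,q6,q7}.
On input 0, block {q0,q1,q2,q3,q6,q7} splits into {q0,q1,q2,q3,q6} and {q7}.
Split {q0,q1,q2,q3,q6} by δ(·,0) → {q0,q2,q3,q6} and {q1}.
On input 1, block {q0,q2,q3,q6} splits into {q0,q6} and {q2,q3}.
No further refinement is possible. Final partition (5 blocks): {q4} | {q0,q6} | {q7} | {q1} | {q2,q3}.
q2 and q7 end up in different blocks, so they are distinguishable. For instance, the string '0' is accepted from only q7.

No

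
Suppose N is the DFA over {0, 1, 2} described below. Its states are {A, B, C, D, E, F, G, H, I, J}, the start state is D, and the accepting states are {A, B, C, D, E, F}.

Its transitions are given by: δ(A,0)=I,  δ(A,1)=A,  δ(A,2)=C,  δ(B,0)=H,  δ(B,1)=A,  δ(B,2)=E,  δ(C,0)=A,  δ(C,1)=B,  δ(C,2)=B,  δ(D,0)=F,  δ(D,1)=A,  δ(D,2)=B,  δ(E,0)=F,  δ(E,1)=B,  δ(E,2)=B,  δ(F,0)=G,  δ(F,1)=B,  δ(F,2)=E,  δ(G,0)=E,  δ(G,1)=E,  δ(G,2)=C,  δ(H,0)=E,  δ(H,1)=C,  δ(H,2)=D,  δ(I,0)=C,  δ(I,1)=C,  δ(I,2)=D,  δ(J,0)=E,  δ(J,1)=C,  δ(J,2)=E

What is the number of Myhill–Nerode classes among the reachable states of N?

First remove the unreachable states {J}; 9 states remain.
Initial partition by acceptance: {A,B,C,D,E,F} | {G,H,I}.
Refine {A,B,C,D,E,F} on symbol 0: members go to different blocks, giving {A,B,F} and {C,D,E}.
The partition is now stable with 3 blocks: {A,B,F} | {G,H,I} | {C,D,E}.

3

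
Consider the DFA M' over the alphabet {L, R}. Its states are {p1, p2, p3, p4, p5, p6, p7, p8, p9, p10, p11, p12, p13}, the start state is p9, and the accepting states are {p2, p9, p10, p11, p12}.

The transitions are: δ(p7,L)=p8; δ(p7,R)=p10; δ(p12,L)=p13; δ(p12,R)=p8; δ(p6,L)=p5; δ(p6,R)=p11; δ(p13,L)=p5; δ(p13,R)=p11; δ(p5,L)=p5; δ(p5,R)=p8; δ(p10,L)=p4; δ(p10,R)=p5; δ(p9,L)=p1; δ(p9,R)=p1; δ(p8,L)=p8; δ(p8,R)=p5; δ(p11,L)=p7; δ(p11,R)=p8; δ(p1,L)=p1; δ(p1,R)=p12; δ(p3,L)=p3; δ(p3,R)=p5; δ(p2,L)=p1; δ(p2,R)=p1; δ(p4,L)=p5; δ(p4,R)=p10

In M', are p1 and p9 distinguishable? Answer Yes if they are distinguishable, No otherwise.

Yes

States {p2,p3,p6} cannot be reached from the start state, so discard them.
P0 = {p9,p10,p11,p12} | {p1,p4,p5,p7,p8,p13}.
On input R, block {p1,p4,p5,p7,p8,p13} splits into {p1,p4,p7,p13} and {p5,p8}.
On input R, block {p9,p10,p11,p12} splits into {p10,p11,p12} and {p9}.
Split {p1,p4,p7,p13} by δ(·,L) → {p4,p7,p13} and {p1}.
The partition is now stable with 5 blocks: {p10,p11,p12} | {p4,p7,p13} | {p5,p8} | {p9} | {p1}.
p1 and p9 end up in different blocks, so they are distinguishable. For instance, the string 'ε' is accepted from only p9.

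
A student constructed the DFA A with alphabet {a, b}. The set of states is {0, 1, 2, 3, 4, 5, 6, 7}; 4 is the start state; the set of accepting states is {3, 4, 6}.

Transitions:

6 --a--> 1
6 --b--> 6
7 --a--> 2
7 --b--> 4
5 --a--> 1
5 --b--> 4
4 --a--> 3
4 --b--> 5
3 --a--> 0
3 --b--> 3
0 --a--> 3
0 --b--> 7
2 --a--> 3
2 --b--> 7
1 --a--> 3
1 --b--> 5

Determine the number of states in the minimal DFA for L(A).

Reachable states from the start: {0,1,2,3,4,5,7}. Unreachable: {6} — drop them.
Start with accepting vs non-accepting: {3,4} | {0,1,2,5,7}.
On input a, block {3,4} splits into {3} and {4}.
Split {0,1,2,5,7} by δ(·,a) → {0,1,2} and {5,7}.
The partition is now stable with 4 blocks: {3} | {0,1,2} | {4} | {5,7}.

4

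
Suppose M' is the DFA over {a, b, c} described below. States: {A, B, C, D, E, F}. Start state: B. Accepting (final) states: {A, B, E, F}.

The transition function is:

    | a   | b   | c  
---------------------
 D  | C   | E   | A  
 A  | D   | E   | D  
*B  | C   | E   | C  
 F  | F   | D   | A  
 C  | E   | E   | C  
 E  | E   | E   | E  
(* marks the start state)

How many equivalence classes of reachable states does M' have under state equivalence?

Reachable states from the start: {B,C,E}. Unreachable: {A,D,F} — drop them.
P0 = {B,E} | {C}.
Split {B,E} by δ(·,a) → {B} and {E}.
The partition is now stable with 3 blocks: {B} | {C} | {E}.

3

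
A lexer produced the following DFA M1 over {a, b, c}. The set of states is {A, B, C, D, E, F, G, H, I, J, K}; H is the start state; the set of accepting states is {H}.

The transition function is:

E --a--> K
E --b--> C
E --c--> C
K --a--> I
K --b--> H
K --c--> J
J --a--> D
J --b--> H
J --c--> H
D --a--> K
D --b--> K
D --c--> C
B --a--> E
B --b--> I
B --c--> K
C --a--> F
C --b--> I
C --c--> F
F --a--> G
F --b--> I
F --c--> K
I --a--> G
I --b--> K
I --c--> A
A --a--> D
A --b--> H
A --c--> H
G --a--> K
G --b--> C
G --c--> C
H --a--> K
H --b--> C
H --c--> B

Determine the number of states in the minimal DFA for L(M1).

Start with accepting vs non-accepting: {H} | {A,B,C,D,E,F,G,I,J,K}.
On input b, block {A,B,C,D,E,F,G,I,J,K} splits into {B,C,D,E,F,G,I} and {A,J,K}.
Refine {B,C,D,E,F,G,I} on symbol a: members go to different blocks, giving {B,C,F,I} and {D,E,G}.
Refine {B,C,F,I} on symbol a: members go to different blocks, giving {B,F,I} and {C}.
Split {B,F,I} by δ(·,b) → {B,F} and {I}.
Refine {A,J,K} on symbol a: members go to different blocks, giving {A,J} and {K}.
Split {D,E,G} by δ(·,b) → {E,G} and {D}.
No further refinement is possible. Final partition (8 blocks): {H} | {B,F} | {A,J} | {E,G} | {C} | {I} | {K} | {D}.

8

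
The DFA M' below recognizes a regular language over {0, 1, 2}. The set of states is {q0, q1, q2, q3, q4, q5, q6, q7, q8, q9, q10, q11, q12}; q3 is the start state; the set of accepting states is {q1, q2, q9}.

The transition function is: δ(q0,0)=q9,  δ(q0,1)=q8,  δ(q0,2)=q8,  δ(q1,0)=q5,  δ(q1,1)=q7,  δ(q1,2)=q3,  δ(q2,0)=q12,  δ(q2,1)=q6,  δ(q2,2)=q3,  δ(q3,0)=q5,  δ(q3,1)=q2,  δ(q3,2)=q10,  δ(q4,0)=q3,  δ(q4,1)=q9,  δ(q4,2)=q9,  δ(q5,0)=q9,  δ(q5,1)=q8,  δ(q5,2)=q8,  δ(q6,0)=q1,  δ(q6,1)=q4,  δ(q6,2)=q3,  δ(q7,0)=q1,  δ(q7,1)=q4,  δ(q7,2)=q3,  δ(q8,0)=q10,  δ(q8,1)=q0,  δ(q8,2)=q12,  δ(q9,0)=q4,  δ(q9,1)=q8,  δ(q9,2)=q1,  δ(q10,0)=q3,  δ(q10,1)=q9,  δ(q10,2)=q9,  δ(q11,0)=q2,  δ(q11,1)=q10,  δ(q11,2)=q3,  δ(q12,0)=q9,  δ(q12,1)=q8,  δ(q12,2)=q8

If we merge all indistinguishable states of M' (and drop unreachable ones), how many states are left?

First remove the unreachable states {q11}; 12 states remain.
Start with accepting vs non-accepting: {q1,q2,q9} | {q0,q3,q4,q5,q6,q7,q8,q10,q12}.
On input 2, block {q1,q2,q9} splits into {q1,q2} and {q9}.
Split {q0,q3,q4,q5,q6,q7,q8,q10,q12} by δ(·,0) → {q3,q4,q8,q10} and {q0,q5,q12} and {q6,q7}.
Split {q3,q4,q8,q10} by δ(·,0) → {q4,q8,q10} and {q3}.
Refine {q4,q8,q10} on symbol 0: members go to different blocks, giving {q4,q10} and {q8}.
No further refinement is possible. Final partition (7 blocks): {q1,q2} | {q4,q10} | {q9} | {q0,q5,q12} | {q6,q7} | {q3} | {q8}.

7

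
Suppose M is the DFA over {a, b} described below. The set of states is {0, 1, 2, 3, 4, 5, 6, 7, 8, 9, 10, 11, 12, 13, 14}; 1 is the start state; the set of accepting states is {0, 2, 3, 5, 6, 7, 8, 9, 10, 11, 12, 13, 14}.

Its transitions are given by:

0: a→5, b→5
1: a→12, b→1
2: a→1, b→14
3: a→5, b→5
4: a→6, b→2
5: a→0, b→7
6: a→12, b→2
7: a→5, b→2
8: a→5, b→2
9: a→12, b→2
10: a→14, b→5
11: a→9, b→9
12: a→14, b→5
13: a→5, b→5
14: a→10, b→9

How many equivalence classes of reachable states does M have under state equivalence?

Reachable states from the start: {0,1,2,5,7,9,10,12,14}. Unreachable: {3,4,6,8,11,13} — drop them.
P0 = {0,2,5,7,9,10,12,14} | {1}.
On input a, block {0,2,5,7,9,10,12,14} splits into {0,5,7,9,10,12,14} and {2}.
Refine {0,5,7,9,10,12,14} on symbol b: members go to different blocks, giving {0,5,10,12,14} and {7,9}.
On input b, block {0,5,10,12,14} splits into {0,10,12} and {5,14}.
Refine {7,9} on symbol a: members go to different blocks, giving {7} and {9}.
Refine {5,14} on symbol b: members go to different blocks, giving {5} and {14}.
On input a, block {0,10,12} splits into {10,12} and {0}.
No further refinement is possible. Final partition (8 blocks): {10,12} | {1} | {2} | {7} | {5} | {9} | {14} | {0}.

8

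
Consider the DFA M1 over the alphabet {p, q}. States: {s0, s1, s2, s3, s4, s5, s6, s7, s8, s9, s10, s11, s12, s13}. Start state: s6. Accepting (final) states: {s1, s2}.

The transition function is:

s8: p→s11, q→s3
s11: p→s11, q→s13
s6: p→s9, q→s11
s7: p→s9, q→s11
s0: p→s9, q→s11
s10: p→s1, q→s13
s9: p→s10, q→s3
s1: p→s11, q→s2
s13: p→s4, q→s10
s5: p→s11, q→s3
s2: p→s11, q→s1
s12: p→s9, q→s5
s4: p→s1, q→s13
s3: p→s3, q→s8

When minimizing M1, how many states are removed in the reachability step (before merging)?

4

BFS from s6 reaches {s1, s2, s3, s4, s6, s8, s9, s10, s11, s13}; the 4 state(s) s0, s5, s7, s12 are never visited.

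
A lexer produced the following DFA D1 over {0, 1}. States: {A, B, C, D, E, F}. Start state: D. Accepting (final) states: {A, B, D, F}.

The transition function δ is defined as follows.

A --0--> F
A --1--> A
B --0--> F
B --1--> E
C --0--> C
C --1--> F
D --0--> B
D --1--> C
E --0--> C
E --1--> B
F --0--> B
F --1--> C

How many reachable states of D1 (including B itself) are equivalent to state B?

States {A} cannot be reached from the start state, so discard them.
Start with accepting vs non-accepting: {B,D,F} | {C,E}.
Stable partition: {B,D,F} | {C,E} — 2 equivalence classes.
The equivalence class containing B is {B,D,F}, of size 3.

3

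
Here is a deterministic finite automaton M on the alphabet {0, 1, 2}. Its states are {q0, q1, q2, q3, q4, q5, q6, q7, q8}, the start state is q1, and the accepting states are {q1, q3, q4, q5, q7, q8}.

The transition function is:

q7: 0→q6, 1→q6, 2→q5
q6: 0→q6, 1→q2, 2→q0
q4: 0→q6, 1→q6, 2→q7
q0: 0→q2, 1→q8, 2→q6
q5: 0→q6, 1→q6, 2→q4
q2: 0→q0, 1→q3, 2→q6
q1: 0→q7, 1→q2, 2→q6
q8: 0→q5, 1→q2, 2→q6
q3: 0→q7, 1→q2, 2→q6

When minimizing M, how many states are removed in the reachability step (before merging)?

Every one of the 9 states is reachable from q1.

0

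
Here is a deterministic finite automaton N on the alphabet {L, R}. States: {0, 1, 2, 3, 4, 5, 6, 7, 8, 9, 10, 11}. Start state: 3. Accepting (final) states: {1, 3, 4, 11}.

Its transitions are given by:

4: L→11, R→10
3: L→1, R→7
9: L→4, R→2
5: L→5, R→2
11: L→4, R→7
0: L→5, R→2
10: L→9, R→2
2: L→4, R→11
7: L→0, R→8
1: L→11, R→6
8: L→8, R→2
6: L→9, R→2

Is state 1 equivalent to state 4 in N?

Yes

All states are reachable from the start state.
P0 = {1,3,4,11} | {0,2,5,6,7,8,9,10}.
Refine {0,2,5,6,7,8,9,10} on symbol L: members go to different blocks, giving {0,5,6,7,8,10} and {2,9}.
Refine {0,5,6,7,8,10} on symbol L: members go to different blocks, giving {0,5,7,8} and {6,10}.
On input R, block {1,3,4,11} splits into {1,4} and {3,11}.
Split {0,5,7,8} by δ(·,R) → {0,5,8} and {7}.
Refine {2,9} on symbol R: members go to different blocks, giving {2} and {9}.
No further refinement is possible. Final partition (7 blocks): {1,4} | {0,5,8} | {2} | {6,10} | {3,11} | {7} | {9}.
1 and 4 lie in the same block of the stable partition, so they are equivalent — no string distinguishes them.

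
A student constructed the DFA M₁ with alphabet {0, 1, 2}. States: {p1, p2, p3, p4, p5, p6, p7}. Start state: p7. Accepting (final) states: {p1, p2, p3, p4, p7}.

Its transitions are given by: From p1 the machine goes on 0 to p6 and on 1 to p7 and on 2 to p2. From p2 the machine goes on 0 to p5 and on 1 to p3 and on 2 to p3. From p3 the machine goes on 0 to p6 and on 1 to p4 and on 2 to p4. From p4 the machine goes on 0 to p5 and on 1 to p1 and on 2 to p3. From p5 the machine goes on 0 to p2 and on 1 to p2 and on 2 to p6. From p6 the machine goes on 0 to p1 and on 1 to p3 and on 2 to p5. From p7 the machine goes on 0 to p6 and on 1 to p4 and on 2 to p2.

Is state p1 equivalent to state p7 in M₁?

Initial partition by acceptance: {p1,p2,p3,p4,p7} | {p5,p6}.
Stable partition: {p1,p2,p3,p4,p7} | {p5,p6} — 2 equivalence classes.
p1 and p7 lie in the same block of the stable partition, so they are equivalent — no string distinguishes them.

Yes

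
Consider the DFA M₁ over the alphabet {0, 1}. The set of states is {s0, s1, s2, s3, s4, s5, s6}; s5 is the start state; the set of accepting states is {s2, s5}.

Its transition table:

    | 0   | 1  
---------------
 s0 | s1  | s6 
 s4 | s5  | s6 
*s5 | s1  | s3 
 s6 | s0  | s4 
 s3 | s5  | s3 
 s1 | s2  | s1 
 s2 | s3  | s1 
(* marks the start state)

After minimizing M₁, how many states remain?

First remove the unreachable states {s0,s4,s6}; 4 states remain.
P0 = {s2,s5} | {s1,s3}.
The partition is now stable with 2 blocks: {s2,s5} | {s1,s3}.

2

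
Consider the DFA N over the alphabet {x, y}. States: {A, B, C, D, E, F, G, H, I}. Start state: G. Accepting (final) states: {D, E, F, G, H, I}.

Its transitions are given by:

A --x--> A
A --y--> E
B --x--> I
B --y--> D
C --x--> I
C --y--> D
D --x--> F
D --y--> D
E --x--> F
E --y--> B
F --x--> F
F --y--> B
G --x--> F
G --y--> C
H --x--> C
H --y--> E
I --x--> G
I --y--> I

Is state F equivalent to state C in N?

First remove the unreachable states {A,E,H}; 6 states remain.
Start with accepting vs non-accepting: {D,F,G,I} | {B,C}.
On input y, block {D,F,G,I} splits into {D,I} and {F,G}.
Stable partition: {D,I} | {B,C} | {F,G} — 3 equivalence classes.
F and C end up in different blocks, so they are distinguishable. For instance, the string 'ε' is accepted from only F.

No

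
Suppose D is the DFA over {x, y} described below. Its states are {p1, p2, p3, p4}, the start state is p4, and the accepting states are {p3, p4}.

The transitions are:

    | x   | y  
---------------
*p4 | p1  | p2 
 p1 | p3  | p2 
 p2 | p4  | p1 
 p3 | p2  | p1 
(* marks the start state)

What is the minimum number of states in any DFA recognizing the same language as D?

2

All states are reachable from the start state.
Initial partition by acceptance: {p3,p4} | {p1,p2}.
No further refinement is possible. Final partition (2 blocks): {p3,p4} | {p1,p2}.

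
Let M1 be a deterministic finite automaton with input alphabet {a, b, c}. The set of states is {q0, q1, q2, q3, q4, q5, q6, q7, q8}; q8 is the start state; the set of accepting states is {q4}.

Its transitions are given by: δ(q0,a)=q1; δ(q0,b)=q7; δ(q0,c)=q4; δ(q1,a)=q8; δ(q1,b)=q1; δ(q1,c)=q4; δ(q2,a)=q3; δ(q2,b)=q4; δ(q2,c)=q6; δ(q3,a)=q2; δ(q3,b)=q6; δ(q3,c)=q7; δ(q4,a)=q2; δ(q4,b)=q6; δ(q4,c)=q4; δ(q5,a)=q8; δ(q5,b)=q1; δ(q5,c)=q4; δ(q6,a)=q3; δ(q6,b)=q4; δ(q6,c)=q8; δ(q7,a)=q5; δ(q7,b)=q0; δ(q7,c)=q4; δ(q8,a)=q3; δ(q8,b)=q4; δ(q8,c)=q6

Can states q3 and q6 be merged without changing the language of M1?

No

P0 = {q4} | {q0,q1,q2,q3,q5,q6,q7,q8}.
Refine {q0,q1,q2,q3,q5,q6,q7,q8} on symbol b: members go to different blocks, giving {q0,q1,q3,q5,q7} and {q2,q6,q8}.
Split {q0,q1,q3,q5,q7} by δ(·,a) → {q1,q3,q5} and {q0,q7}.
Split {q1,q3,q5} by δ(·,b) → {q1,q5} and {q3}.
The partition is now stable with 5 blocks: {q4} | {q1,q5} | {q2,q6,q8} | {q0,q7} | {q3}.
q3 and q6 end up in different blocks, so they are distinguishable. For instance, the string 'b' is accepted from only q6.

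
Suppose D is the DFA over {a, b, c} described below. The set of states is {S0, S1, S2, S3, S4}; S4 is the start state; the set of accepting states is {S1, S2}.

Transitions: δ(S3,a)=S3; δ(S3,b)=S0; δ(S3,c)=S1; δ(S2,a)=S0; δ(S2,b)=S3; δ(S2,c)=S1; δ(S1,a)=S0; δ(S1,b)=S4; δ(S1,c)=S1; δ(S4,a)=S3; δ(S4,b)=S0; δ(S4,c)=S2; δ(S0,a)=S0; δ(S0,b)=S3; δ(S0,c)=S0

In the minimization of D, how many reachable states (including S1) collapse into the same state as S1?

Every state is reachable, so we keep all 5.
Start with accepting vs non-accepting: {S1,S2} | {S0,S3,S4}.
On input c, block {S0,S3,S4} splits into {S3,S4} and {S0}.
No further refinement is possible. Final partition (3 blocks): {S1,S2} | {S3,S4} | {S0}.
The equivalence class containing S1 is {S1,S2}, of size 2.

2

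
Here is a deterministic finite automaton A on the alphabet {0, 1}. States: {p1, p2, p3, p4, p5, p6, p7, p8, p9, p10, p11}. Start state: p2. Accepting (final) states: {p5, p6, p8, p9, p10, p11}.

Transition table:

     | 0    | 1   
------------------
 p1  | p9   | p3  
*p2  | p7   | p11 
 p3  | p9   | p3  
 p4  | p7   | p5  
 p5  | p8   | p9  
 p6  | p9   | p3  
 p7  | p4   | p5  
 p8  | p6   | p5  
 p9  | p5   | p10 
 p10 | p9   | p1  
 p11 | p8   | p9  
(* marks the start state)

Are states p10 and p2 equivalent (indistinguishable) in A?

Start with accepting vs non-accepting: {p5,p6,p8,p9,p10,p11} | {p1,p2,p3,p4,p7}.
On input 1, block {p5,p6,p8,p9,p10,p11} splits into {p5,p8,p9,p11} and {p6,p10}.
Refine {p5,p8,p9,p11} on symbol 0: members go to different blocks, giving {p5,p9,p11} and {p8}.
Refine {p5,p9,p11} on symbol 0: members go to different blocks, giving {p5,p11} and {p9}.
On input 0, block {p1,p2,p3,p4,p7} splits into {p2,p4,p7} and {p1,p3}.
No further refinement is possible. Final partition (6 blocks): {p5,p11} | {p2,p4,p7} | {p6,p10} | {p8} | {p9} | {p1,p3}.
p10 and p2 end up in different blocks, so they are distinguishable. For instance, the string 'ε' is accepted from only p10.

No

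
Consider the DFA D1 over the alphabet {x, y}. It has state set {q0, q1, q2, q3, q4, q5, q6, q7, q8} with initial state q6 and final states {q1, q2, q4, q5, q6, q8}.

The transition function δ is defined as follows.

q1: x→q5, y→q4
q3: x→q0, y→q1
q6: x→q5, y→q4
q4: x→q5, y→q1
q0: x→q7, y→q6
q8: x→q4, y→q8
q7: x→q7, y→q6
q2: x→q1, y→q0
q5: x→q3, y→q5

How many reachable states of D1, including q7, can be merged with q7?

States {q2,q8} cannot be reached from the start state, so discard them.
P0 = {q1,q4,q5,q6} | {q0,q3,q7}.
On input x, block {q1,q4,q5,q6} splits into {q1,q4,q6} and {q5}.
Stable partition: {q1,q4,q6} | {q0,q3,q7} | {q5} — 3 equivalence classes.
The equivalence class containing q7 is {q0,q3,q7}, of size 3.

3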